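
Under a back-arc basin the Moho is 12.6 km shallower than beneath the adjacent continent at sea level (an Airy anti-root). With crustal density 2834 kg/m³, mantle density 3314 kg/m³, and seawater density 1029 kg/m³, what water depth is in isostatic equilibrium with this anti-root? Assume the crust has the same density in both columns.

3.35 km

Replacing a thickness d of crust by seawater at the top must be balanced by replacing crust with mantle at the base: d (ρ_c − ρ_w) = a (ρ_m − ρ_c).
d = a (ρ_m − ρ_c)/(ρ_c − ρ_w) = 12.6 km × 480/1805 = 3.35 km.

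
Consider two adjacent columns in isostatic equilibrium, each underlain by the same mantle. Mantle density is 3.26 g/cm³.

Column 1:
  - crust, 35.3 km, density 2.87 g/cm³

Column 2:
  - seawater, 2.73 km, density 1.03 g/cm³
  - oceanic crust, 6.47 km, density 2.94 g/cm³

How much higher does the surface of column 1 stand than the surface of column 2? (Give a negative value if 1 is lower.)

1.72 km

For any compensation level in the mantle, the mantle terms cancel and isostasy reduces to e = (Σt_1 − Σt_2) − (Σ(ρt)_1 − Σ(ρt)_2) / ρ_m.
Σt_1 = 35.3 km; Σt_2 = 9.2 km; Σ(ρt)_1 = 101.311; Σ(ρt)_2 = 21.8337 (in km·g/cm³).
e = (35.3 − 9.2) − (101.311 − 21.8337) / 3.26 = 1.72 km.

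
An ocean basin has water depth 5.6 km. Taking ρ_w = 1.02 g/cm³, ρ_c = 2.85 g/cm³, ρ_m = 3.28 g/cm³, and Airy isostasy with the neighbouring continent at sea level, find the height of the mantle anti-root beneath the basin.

23.8 km

Equating mass per unit area of the two columns: replacing crust with seawater at the top is compensated by replacing crust with mantle at the base: d (ρ_c − ρ_w) = a (ρ_m − ρ_c).
a = d (ρ_c − ρ_w)/(ρ_m − ρ_c) = 5.6 km × 1.83/0.43 = 23.8 km.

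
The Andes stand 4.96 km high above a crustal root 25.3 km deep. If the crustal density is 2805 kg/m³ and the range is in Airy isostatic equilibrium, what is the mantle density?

3350 kg/m³

Airy balance: ρ_c h = (ρ_m − ρ_c) r → ρ_m = ρ_c (1 + h/r).
ρ_m = 2805 × (1 + 4.96 km/25.3 km) = 3350 kg/m³.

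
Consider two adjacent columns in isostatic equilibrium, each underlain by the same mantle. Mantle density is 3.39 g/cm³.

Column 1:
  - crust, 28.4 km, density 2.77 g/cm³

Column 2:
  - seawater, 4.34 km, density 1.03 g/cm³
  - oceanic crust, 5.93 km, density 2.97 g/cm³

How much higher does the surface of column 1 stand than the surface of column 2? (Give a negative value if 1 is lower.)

1.44 km

For any compensation level in the mantle, the mantle terms cancel and isostasy reduces to e = (Σt_1 − Σt_2) − (Σ(ρt)_1 − Σ(ρt)_2) / ρ_m.
Σt_1 = 28.4 km; Σt_2 = 10.27 km; Σ(ρt)_1 = 78.668; Σ(ρt)_2 = 22.0823 (in km·g/cm³).
e = (28.4 − 10.27) − (78.668 − 22.0823) / 3.39 = 1.44 km.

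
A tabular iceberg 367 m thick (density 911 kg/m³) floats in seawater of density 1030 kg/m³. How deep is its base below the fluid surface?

325 m

Draft d = t ρ_obj/ρ_fluid = 367 m × 911/1030 = 325 m.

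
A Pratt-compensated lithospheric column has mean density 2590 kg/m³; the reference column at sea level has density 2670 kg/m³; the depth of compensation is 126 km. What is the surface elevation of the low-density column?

ρ_ref D = ρ (D + h) → h = D (ρ_ref − ρ)/ρ.
h = 126 km × (2670 − 2590)/2590 = 3.89 km.

3.89 km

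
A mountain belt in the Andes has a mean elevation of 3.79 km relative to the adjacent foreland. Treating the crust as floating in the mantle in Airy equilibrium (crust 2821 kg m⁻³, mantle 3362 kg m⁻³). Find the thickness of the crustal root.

19.8 km

Balancing pressure at the compensation depth: the weight of the topography is balanced by the buoyancy of the root, ρ_c h = (ρ_m − ρ_c) r.
r = h · ρ_c / (ρ_m − ρ_c) = 3.79 km × 2821 / (3362 − 2821) = 19.8 km.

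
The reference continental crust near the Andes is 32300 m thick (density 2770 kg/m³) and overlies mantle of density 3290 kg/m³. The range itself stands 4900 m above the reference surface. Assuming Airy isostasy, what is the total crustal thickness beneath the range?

63300 m

Root depth r = h ρ_c / (ρ_m − ρ_c) = 4900 m × 2770 / 520 = 26100 m.
Total thickness = T + h + r = 32300 m + 4900 m + 26100 m = 63300 m.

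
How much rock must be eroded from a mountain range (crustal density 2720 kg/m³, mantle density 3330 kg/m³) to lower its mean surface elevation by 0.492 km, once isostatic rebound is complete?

2.69 km

Net drop Δ = e − u = e − e ρ_c/ρ_m = e (ρ_m − ρ_c)/ρ_m.
e = Δ ρ_m/(ρ_m − ρ_c) = 0.492 km × 3330/610 = 2.69 km.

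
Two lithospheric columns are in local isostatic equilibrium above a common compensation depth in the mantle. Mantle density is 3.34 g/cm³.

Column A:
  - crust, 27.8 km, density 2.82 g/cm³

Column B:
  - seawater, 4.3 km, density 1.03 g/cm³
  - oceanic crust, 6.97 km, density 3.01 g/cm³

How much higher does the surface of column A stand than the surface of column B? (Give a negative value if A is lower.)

For any compensation level in the mantle, the mantle terms cancel and isostasy reduces to e = (Σt_A − Σt_B) − (Σ(ρt)_A − Σ(ρt)_B) / ρ_m.
Σt_A = 27.8 km; Σt_B = 11.27 km; Σ(ρt)_A = 78.396; Σ(ρt)_B = 25.4087 (in km·g/cm³).
e = (27.8 − 11.27) − (78.396 − 25.4087) / 3.34 = 0.666 km.

0.666 km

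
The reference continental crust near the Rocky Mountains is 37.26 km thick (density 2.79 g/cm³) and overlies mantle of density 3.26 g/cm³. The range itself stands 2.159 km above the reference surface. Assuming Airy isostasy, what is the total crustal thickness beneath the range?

Root depth r = h ρ_c / (ρ_m − ρ_c) = 2.159 km × 2.79 / 0.47 = 12.82 km.
Total thickness = T + h + r = 37.26 km + 2.159 km + 12.82 km = 52.2 km.

52.2 km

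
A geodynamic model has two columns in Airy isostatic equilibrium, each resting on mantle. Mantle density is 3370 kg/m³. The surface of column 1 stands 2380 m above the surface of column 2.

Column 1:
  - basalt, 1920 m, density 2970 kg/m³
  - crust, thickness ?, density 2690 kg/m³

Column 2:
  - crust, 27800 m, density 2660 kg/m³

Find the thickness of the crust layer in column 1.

Take the compensation level at the base of the deeper column (depth z_c below the surface of column 1) and equate Σ ρ_i t_i down to z_c; mantle fills any gap and the z_c terms cancel.
Column 1: 1920×2970 + x×2690 + (z_c − 1920 − x)×3370
Column 2: 2380×0 + 27800×2660 + (z_c − 2380 − 27800)×3370
The z_c×3370 term appears on both sides and cancels. Collect the known terms of each column as K = Σ(ρt)_known − 3370 × (depth of known layers): K_1 = 5702400 − 3370×1920 = −768000; K_2 = 73948000 − 3370×(2380 + 27800) = −27758600.
Balance: K_1 − x×(3370 − 2690) = K_2, so x = (K_1 − K_2)/(3370 − 2690) = 26990600/680 = 39700 m.

39700 m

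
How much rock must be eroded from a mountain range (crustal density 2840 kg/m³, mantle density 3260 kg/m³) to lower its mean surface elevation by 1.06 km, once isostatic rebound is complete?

Net drop Δ = e − u = e − e ρ_c/ρ_m = e (ρ_m − ρ_c)/ρ_m.
e = Δ ρ_m/(ρ_m − ρ_c) = 1.06 km × 3260/420 = 8.23 km.

8.23 km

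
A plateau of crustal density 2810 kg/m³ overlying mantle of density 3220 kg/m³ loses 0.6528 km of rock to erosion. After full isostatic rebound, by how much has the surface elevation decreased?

Rebound u = e ρ_c/ρ_m = 0.6528 km × 2810/3220 = 0.5697 km.
Net surface drop = e − u = 0.6528 km − 0.5697 km = e (ρ_m − ρ_c)/ρ_m = 0.0831 km.

0.0831 km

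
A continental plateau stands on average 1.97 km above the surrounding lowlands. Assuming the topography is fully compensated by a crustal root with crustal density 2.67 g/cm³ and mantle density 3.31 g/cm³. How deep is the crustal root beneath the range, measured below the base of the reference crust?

Balancing pressure at the compensation depth: the weight of the topography is balanced by the buoyancy of the root, ρ_c h = (ρ_m − ρ_c) r.
r = h · ρ_c / (ρ_m − ρ_c) = 1.97 km × 2.67 / (3.31 − 2.67) = 8.22 km.

8.22 km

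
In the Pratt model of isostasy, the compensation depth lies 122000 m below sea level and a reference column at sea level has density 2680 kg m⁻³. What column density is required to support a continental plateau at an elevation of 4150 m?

Pratt balance: ρ_ref D = ρ (D + h).
ρ = ρ_ref D/(D + h) = 2680 × 122000 m/(122000 m + 4150 m) = 2590 kg m⁻³.

2590 kg m⁻³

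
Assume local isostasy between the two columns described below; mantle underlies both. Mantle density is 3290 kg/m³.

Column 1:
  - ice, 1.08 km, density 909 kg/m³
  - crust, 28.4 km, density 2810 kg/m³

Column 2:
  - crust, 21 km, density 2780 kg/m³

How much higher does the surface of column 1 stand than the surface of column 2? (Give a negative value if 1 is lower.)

1.67 km

For any compensation level in the mantle, the mantle terms cancel and isostasy reduces to e = (Σt_1 − Σt_2) − (Σ(ρt)_1 − Σ(ρt)_2) / ρ_m.
Σt_1 = 29.48 km; Σt_2 = 21 km; Σ(ρt)_1 = 80785.72; Σ(ρt)_2 = 58380 (in km·kg/m³).
e = (29.48 − 21) − (80785.72 − 58380) / 3290 = 1.67 km.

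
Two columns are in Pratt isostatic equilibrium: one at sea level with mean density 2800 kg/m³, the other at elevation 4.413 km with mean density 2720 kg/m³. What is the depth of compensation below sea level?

150 km

ρ_ref D = ρ (D + h) → D (ρ_ref − ρ) = ρ h.
D = ρ h/(ρ_ref − ρ) = 2720 × 4.413 km/(2800 − 2720) = 150 km.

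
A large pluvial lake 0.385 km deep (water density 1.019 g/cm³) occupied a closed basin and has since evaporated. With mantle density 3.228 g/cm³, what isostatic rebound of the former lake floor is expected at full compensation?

0.122 km

u = d ρ_w/ρ_m = 0.385 km × 1.019/3.228 = 0.122 km.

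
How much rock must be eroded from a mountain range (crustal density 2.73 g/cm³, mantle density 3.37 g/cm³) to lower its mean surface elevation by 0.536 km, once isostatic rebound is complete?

Net drop Δ = e − u = e − e ρ_c/ρ_m = e (ρ_m − ρ_c)/ρ_m.
e = Δ ρ_m/(ρ_m − ρ_c) = 0.536 km × 3.37/0.64 = 2.82 km.

2.82 km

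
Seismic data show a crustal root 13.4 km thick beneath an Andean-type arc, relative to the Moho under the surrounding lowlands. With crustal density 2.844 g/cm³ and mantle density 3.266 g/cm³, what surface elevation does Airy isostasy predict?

For local isostatic compensation: ρ_c h = (ρ_m − ρ_c) r.
h = r (ρ_m − ρ_c) / ρ_c = 13.4 km × (3.266 − 2.844) / 2.844 = 1.99 km.

1.99 km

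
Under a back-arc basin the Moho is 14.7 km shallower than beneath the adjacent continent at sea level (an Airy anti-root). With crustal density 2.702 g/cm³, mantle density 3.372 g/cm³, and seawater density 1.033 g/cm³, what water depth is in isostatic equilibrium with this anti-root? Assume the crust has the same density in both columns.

Replacing a thickness d of crust by seawater at the top must be balanced by replacing crust with mantle at the base: d (ρ_c − ρ_w) = a (ρ_m − ρ_c).
d = a (ρ_m − ρ_c)/(ρ_c − ρ_w) = 14.7 km × 0.67/1.669 = 5.9 km.

5.9 km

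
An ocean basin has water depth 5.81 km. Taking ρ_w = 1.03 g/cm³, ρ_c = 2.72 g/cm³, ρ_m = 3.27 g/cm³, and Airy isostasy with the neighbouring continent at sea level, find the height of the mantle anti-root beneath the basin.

17.9 km

Balancing pressure at the compensation depth: replacing crust with seawater at the top is compensated by replacing crust with mantle at the base: d (ρ_c − ρ_w) = a (ρ_m − ρ_c).
a = d (ρ_c − ρ_w)/(ρ_m − ρ_c) = 5.81 km × 1.69/0.55 = 17.9 km.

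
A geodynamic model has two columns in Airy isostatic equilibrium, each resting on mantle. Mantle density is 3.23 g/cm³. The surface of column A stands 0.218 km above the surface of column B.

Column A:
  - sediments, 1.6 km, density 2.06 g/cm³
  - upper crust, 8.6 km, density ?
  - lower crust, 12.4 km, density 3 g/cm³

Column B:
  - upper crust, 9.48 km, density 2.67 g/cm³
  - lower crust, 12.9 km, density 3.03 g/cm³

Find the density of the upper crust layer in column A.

2.78 g/cm³

Take the compensation level at the base of the deeper column (depth z_c below the surface of column A) and equate Σ ρ_i t_i down to z_c; mantle fills any gap and the z_c terms cancel.
Column A: 1.6×2.06 + 8.6×ρ + 12.4×3 + (z_c − 22.6)×3.23
Column B: 0.218×0 + 9.48×2.67 + 12.9×3.03 + (z_c − 0.218 − 22.38)×3.23
The z_c×3.23 term appears on both sides and cancels. Collect the known terms of each column as K = Σ(ρt)_known − 3.23 × (depth of known layers): K_A = 40.496 − 3.23×22.6 = −32.502; K_B = 64.3986 − 3.23×(0.218 + 22.38) = −8.59294.
Balance: K_A + 8.6×ρ = K_B, so ρ = (K_B − K_A)/8.6 = 23.9091/8.6 = 2.78 g/cm³.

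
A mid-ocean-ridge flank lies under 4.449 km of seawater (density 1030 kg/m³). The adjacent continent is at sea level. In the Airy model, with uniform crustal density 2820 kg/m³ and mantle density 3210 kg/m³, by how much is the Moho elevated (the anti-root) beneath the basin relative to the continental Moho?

Balancing pressure at the compensation depth: replacing crust with seawater at the top is compensated by replacing crust with mantle at the base: d (ρ_c − ρ_w) = a (ρ_m − ρ_c).
a = d (ρ_c − ρ_w)/(ρ_m − ρ_c) = 4.449 km × 1790/390 = 20.4 km.

20.4 km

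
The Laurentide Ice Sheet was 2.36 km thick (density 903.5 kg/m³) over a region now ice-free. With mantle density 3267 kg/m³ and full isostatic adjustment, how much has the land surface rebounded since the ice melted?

Removing the load lets mantle flow back in; uplift u satisfies ρ_ice t = ρ_m u.
u = t ρ_ice/ρ_m = 2.36 km × 903.5/3267 = 0.653 km.

0.653 km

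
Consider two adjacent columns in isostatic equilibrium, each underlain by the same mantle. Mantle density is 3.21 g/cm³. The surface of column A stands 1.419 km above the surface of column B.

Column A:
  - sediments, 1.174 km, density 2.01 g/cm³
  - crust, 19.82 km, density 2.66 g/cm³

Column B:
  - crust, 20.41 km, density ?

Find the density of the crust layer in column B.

2.83 g/cm³

Take the compensation level at the base of the deeper column (depth z_c below the surface of column A) and equate Σ ρ_i t_i down to z_c; mantle fills any gap and the z_c terms cancel.
Column A: 1.174×2.01 + 19.82×2.66 + (z_c − 20.994)×3.21
Column B: 1.419×0 + 20.41×ρ + (z_c − 1.419 − 20.41)×3.21
The z_c×3.21 term appears on both sides and cancels. Collect the known terms of each column as K = Σ(ρt)_known − 3.21 × (depth of known layers): K_A = 55.08094 − 3.21×20.994 = −12.3098; K_B = 0 − 3.21×(1.419 + 20.41) = −70.07109.
Balance: K_A = K_B + 20.41×ρ, so ρ = (K_A − K_B)/20.41 = 57.7613/20.41 = 2.83 g/cm³.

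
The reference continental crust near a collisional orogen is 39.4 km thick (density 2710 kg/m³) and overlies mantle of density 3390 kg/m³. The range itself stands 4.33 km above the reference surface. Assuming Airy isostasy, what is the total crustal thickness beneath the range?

Root depth r = h ρ_c / (ρ_m − ρ_c) = 4.33 km × 2710 / 680 = 17.26 km.
Total thickness = T + h + r = 39.4 km + 4.33 km + 17.26 km = 61 km.

61 km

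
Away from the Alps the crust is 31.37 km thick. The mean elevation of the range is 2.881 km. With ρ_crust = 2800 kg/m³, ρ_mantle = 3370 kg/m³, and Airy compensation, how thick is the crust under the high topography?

Root depth r = h ρ_c / (ρ_m − ρ_c) = 2.881 km × 2800 / 570 = 14.15 km.
Total thickness = T + h + r = 31.37 km + 2.881 km + 14.15 km = 48.4 km.

48.4 km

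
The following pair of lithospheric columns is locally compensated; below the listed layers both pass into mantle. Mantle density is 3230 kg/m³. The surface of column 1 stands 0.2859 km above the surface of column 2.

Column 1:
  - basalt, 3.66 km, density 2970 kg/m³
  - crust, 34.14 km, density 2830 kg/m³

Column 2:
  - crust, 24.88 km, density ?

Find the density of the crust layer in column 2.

2680 kg/m³

Take the compensation level at the base of the deeper column (depth z_c below the surface of column 1) and equate Σ ρ_i t_i down to z_c; mantle fills any gap and the z_c terms cancel.
Column 1: 3.66×2970 + 34.14×2830 + (z_c − 37.8)×3230
Column 2: 0.2859×0 + 24.88×ρ + (z_c − 0.2859 − 24.88)×3230
The z_c×3230 term appears on both sides and cancels. Collect the known terms of each column as K = Σ(ρt)_known − 3230 × (depth of known layers): K_1 = 107486.4 − 3230×37.8 = −14607.6; K_2 = 0 − 3230×(0.2859 + 24.88) = −81285.857.
Balance: K_1 = K_2 + 24.88×ρ, so ρ = (K_1 − K_2)/24.88 = 66678.3/24.88 = 2680 kg/m³.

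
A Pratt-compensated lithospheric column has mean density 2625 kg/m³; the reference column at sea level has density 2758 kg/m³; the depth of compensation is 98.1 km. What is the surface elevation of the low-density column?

ρ_ref D = ρ (D + h) → h = D (ρ_ref − ρ)/ρ.
h = 98.1 km × (2758 − 2625)/2625 = 4.97 km.

4.97 km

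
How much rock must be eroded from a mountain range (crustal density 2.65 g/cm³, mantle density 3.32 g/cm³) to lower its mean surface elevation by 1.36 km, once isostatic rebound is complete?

6.74 km

Net drop Δ = e − u = e − e ρ_c/ρ_m = e (ρ_m − ρ_c)/ρ_m.
e = Δ ρ_m/(ρ_m − ρ_c) = 1.36 km × 3.32/0.67 = 6.74 km.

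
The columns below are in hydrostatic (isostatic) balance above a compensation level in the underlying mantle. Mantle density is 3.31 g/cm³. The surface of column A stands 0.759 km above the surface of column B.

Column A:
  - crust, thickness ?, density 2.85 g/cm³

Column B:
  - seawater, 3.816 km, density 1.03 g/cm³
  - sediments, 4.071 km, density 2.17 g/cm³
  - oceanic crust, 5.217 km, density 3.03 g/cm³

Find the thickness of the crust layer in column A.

Take the compensation level at the base of the deeper column (depth z_c below the surface of column A) and equate Σ ρ_i t_i down to z_c; mantle fills any gap and the z_c terms cancel.
Column A: x×2.85 + (z_c − 0 − x)×3.31
Column B: 0.759×0 + 3.816×1.03 + 4.071×2.17 + 5.217×3.03 + (z_c − 0.759 − 13.104)×3.31
The z_c×3.31 term appears on both sides and cancels. Collect the known terms of each column as K = Σ(ρt)_known − 3.31 × (depth of known layers): K_A = 0 − 3.31×0 = 0; K_B = 28.57206 − 3.31×(0.759 + 13.104) = −17.31447.
Balance: K_A − x×(3.31 − 2.85) = K_B, so x = (K_A − K_B)/(3.31 − 2.85) = 17.3145/0.46 = 37.6 km.

37.6 km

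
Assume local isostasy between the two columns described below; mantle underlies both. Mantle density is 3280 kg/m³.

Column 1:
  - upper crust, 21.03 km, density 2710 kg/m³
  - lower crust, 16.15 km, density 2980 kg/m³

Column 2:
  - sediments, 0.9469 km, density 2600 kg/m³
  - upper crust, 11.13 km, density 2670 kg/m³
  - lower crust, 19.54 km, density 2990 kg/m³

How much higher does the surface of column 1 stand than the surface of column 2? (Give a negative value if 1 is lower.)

1.14 km

For any compensation level in the mantle, the mantle terms cancel and isostasy reduces to e = (Σt_1 − Σt_2) − (Σ(ρt)_1 − Σ(ρt)_2) / ρ_m.
Σt_1 = 37.18 km; Σt_2 = 31.6169 km; Σ(ρt)_1 = 105118.3; Σ(ρt)_2 = 90603.64 (in km·kg/m³).
e = (37.18 − 31.6169) − (105118.3 − 90603.64) / 3280 = 1.14 km.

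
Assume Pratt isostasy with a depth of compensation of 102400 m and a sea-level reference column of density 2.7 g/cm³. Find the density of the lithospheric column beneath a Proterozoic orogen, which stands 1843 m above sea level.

2.65 g/cm³

Pratt balance: ρ_ref D = ρ (D + h).
ρ = ρ_ref D/(D + h) = 2.7 × 102400 m/(102400 m + 1843 m) = 2.65 g/cm³.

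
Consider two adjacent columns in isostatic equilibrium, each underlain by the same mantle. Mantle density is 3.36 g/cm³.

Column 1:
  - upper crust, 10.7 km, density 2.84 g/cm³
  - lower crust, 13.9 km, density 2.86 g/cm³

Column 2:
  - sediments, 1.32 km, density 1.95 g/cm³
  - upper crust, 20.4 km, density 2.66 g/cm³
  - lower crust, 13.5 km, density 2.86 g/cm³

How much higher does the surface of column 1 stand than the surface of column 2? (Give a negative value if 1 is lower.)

−3.09 km

For any compensation level in the mantle, the mantle terms cancel and isostasy reduces to e = (Σt_1 − Σt_2) − (Σ(ρt)_1 − Σ(ρt)_2) / ρ_m.
Σt_1 = 24.6 km; Σt_2 = 35.22 km; Σ(ρt)_1 = 70.142; Σ(ρt)_2 = 95.448 (in km·g/cm³).
e = (24.6 − 35.22) − (70.142 − 95.448) / 3.36 = −3.09 km.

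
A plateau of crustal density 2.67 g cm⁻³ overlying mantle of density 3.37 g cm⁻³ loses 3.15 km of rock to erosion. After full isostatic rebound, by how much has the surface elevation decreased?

Rebound u = e ρ_c/ρ_m = 3.15 km × 2.67/3.37 = 2.496 km.
Net surface drop = e − u = 3.15 km − 2.496 km = e (ρ_m − ρ_c)/ρ_m = 0.654 km.

0.654 km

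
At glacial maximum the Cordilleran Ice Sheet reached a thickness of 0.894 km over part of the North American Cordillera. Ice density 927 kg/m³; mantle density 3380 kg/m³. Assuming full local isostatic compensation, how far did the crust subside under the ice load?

0.245 km

Equating mass per unit area of the two columns: the ice load ρ_ice t is balanced by mantle displaced below, ρ_m s.
s = t ρ_ice / ρ_m = 0.894 km × 927/3380 = 0.245 km.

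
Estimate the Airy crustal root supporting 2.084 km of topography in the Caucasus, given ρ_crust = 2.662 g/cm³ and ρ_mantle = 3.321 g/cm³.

For local isostatic compensation: the weight of the topography is balanced by the buoyancy of the root, ρ_c h = (ρ_m − ρ_c) r.
r = h · ρ_c / (ρ_m − ρ_c) = 2.084 km × 2.662 / (3.321 − 2.662) = 8.42 km.

8.42 km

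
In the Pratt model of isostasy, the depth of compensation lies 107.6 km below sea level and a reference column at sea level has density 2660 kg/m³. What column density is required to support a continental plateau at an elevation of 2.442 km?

Pratt balance: ρ_ref D = ρ (D + h).
ρ = ρ_ref D/(D + h) = 2660 × 107.6 km/(107.6 km + 2.442 km) = 2600 kg/m³.

2600 kg/m³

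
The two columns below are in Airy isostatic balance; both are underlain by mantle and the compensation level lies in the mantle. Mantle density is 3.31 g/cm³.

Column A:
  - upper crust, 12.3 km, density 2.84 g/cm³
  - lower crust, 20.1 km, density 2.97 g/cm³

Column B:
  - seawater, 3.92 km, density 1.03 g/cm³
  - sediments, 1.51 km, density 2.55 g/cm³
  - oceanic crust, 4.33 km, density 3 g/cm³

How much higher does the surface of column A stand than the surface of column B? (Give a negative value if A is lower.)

For any compensation level in the mantle, the mantle terms cancel and isostasy reduces to e = (Σt_A − Σt_B) − (Σ(ρt)_A − Σ(ρt)_B) / ρ_m.
Σt_A = 32.4 km; Σt_B = 9.76 km; Σ(ρt)_A = 94.629; Σ(ρt)_B = 20.8781 (in km·g/cm³).
e = (32.4 − 9.76) − (94.629 − 20.8781) / 3.31 = 0.359 km.

0.359 km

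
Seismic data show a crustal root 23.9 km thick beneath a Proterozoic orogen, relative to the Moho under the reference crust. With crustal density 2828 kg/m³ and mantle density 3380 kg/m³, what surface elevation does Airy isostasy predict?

4.67 km

In Airy isostatic equilibrium: ρ_c h = (ρ_m − ρ_c) r.
h = r (ρ_m − ρ_c) / ρ_c = 23.9 km × (3380 − 2828) / 2828 = 4.67 km.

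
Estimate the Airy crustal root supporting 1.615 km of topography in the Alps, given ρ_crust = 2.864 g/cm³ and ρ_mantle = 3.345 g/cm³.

By Archimedes' principle applied to the lithosphere: the weight of the topography is balanced by the buoyancy of the root, ρ_c h = (ρ_m − ρ_c) r.
r = h · ρ_c / (ρ_m − ρ_c) = 1.615 km × 2.864 / (3.345 − 2.864) = 9.62 km.

9.62 km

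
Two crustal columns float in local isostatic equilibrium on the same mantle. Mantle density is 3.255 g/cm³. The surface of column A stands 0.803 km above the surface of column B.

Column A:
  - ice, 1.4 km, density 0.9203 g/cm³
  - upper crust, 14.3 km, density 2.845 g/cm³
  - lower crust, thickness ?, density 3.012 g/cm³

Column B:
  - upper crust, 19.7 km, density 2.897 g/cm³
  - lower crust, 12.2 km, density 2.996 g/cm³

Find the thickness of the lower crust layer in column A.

Take the compensation level at the base of the deeper column (depth z_c below the surface of column A) and equate Σ ρ_i t_i down to z_c; mantle fills any gap and the z_c terms cancel.
Column A: 1.4×0.9203 + 14.3×2.845 + x×3.012 + (z_c − 15.7 − x)×3.255
Column B: 0.803×0 + 19.7×2.897 + 12.2×2.996 + (z_c − 0.803 − 31.9)×3.255
The z_c×3.255 term appears on both sides and cancels. Collect the known terms of each column as K = Σ(ρt)_known − 3.255 × (depth of known layers): K_A = 41.97192 − 3.255×15.7 = −9.13158; K_B = 93.6221 − 3.255×(0.803 + 31.9) = −12.826165.
Balance: K_A − x×(3.255 − 3.012) = K_B, so x = (K_A − K_B)/(3.255 − 3.012) = 3.69459/0.243 = 15.2 km.

15.2 km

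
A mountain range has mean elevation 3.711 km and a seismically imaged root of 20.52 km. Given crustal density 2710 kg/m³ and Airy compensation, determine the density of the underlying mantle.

3200 kg/m³

Airy balance: ρ_c h = (ρ_m − ρ_c) r → ρ_m = ρ_c (1 + h/r).
ρ_m = 2710 × (1 + 3.711 km/20.52 km) = 3200 kg/m³.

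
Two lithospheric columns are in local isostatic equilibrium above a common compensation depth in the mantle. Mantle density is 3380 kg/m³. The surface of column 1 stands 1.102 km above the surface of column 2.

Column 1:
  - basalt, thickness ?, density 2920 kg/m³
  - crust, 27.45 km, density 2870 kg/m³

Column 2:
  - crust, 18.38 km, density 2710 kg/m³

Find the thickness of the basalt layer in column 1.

Take the compensation level at the base of the deeper column (depth z_c below the surface of column 1) and equate Σ ρ_i t_i down to z_c; mantle fills any gap and the z_c terms cancel.
Column 1: x×2920 + 27.45×2870 + (z_c − 27.45 − x)×3380
Column 2: 1.102×0 + 18.38×2710 + (z_c − 1.102 − 18.38)×3380
The z_c×3380 term appears on both sides and cancels. Collect the known terms of each column as K = Σ(ρt)_known − 3380 × (depth of known layers): K_1 = 78781.5 − 3380×27.45 = −13999.5; K_2 = 49809.8 − 3380×(1.102 + 18.38) = −16039.36.
Balance: K_1 − x×(3380 − 2920) = K_2, so x = (K_1 − K_2)/(3380 − 2920) = 2039.86/460 = 4.43 km.

4.43 km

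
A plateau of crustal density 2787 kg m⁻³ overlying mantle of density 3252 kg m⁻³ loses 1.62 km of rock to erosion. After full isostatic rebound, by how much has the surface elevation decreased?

0.232 km

Rebound u = e ρ_c/ρ_m = 1.62 km × 2787/3252 = 1.388 km.
Net surface drop = e − u = 1.62 km − 1.388 km = e (ρ_m − ρ_c)/ρ_m = 0.232 km.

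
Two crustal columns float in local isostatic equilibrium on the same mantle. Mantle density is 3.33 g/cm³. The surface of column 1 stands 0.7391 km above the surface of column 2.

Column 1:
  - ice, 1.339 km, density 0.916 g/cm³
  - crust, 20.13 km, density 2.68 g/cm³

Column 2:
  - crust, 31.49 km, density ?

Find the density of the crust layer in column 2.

2.89 g/cm³

Take the compensation level at the base of the deeper column (depth z_c below the surface of column 1) and equate Σ ρ_i t_i down to z_c; mantle fills any gap and the z_c terms cancel.
Column 1: 1.339×0.916 + 20.13×2.68 + (z_c − 21.469)×3.33
Column 2: 0.7391×0 + 31.49×ρ + (z_c − 0.7391 − 31.49)×3.33
The z_c×3.33 term appears on both sides and cancels. Collect the known terms of each column as K = Σ(ρt)_known − 3.33 × (depth of known layers): K_1 = 55.174924 − 3.33×21.469 = −16.316846; K_2 = 0 − 3.33×(0.7391 + 31.49) = −107.322903.
Balance: K_1 = K_2 + 31.49×ρ, so ρ = (K_1 − K_2)/31.49 = 91.0061/31.49 = 2.89 g/cm³.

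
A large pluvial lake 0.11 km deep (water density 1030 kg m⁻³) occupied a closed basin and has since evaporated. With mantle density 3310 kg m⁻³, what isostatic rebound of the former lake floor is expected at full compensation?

0.0342 km

u = d ρ_w/ρ_m = 0.11 km × 1030/3310 = 0.0342 km.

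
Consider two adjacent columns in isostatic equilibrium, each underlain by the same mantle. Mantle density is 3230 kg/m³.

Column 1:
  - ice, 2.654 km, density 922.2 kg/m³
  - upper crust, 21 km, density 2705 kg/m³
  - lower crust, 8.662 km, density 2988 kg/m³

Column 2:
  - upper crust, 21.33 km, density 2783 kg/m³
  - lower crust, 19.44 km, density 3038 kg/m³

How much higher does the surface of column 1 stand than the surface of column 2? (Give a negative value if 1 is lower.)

1.85 km

For any compensation level in the mantle, the mantle terms cancel and isostasy reduces to e = (Σt_1 − Σt_2) − (Σ(ρt)_1 − Σ(ρt)_2) / ρ_m.
Σt_1 = 32.316 km; Σt_2 = 40.77 km; Σ(ρt)_1 = 85134.5748; Σ(ρt)_2 = 118420.11 (in km·kg/m³).
e = (32.316 − 40.77) − (85134.5748 − 118420.11) / 3230 = 1.85 km.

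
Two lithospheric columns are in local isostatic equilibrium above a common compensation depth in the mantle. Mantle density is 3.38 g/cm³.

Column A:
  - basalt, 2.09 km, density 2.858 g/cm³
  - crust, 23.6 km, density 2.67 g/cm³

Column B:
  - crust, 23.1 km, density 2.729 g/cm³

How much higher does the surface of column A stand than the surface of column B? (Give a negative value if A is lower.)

0.831 km

For any compensation level in the mantle, the mantle terms cancel and isostasy reduces to e = (Σt_A − Σt_B) − (Σ(ρt)_A − Σ(ρt)_B) / ρ_m.
Σt_A = 25.69 km; Σt_B = 23.1 km; Σ(ρt)_A = 68.98522; Σ(ρt)_B = 63.0399 (in km·g/cm³).
e = (25.69 − 23.1) − (68.98522 − 63.0399) / 3.38 = 0.831 km.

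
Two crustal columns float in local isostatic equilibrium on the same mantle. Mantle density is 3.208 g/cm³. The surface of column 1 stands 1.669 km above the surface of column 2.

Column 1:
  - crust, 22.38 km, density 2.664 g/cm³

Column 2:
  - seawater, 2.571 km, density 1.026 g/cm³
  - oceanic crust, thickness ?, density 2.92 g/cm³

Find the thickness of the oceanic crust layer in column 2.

Take the compensation level at the base of the deeper column (depth z_c below the surface of column 1) and equate Σ ρ_i t_i down to z_c; mantle fills any gap and the z_c terms cancel.
Column 1: 22.38×2.664 + (z_c − 22.38)×3.208
Column 2: 1.669×0 + 2.571×1.026 + x×2.92 + (z_c − 1.669 − 2.571 − x)×3.208
The z_c×3.208 term appears on both sides and cancels. Collect the known terms of each column as K = Σ(ρt)_known − 3.208 × (depth of known layers): K_1 = 59.62032 − 3.208×22.38 = −12.17472; K_2 = 2.637846 − 3.208×(1.669 + 2.571) = −10.964074.
Balance: K_1 = K_2 − x×(3.208 − 2.92), so x = (K_2 − K_1)/(3.208 − 2.92) = 1.21065/0.288 = 4.2 km.

4.2 km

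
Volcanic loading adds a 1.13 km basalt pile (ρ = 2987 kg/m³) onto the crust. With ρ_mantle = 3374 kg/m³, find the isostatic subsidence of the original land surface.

1 km

Subaerial loading: s = t ρ_load / ρ_m.
s = 1.13 km × 2987/3374 = 1 km.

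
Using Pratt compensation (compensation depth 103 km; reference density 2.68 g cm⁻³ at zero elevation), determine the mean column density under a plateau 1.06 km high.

2.65 g cm⁻³

Pratt balance: ρ_ref D = ρ (D + h).
ρ = ρ_ref D/(D + h) = 2.68 × 103 km/(103 km + 1.06 km) = 2.65 g cm⁻³.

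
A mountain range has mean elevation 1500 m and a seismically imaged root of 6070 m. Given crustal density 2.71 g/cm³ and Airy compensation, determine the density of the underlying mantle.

3.38 g/cm³

Airy balance: ρ_c h = (ρ_m − ρ_c) r → ρ_m = ρ_c (1 + h/r).
ρ_m = 2.71 × (1 + 1500 m/6070 m) = 3.38 g/cm³.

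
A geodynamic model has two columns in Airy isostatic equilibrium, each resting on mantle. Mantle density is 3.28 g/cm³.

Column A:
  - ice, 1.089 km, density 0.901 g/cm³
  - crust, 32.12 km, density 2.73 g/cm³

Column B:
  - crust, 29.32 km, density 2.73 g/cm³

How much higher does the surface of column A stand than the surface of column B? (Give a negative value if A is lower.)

1.26 km

For any compensation level in the mantle, the mantle terms cancel and isostasy reduces to e = (Σt_A − Σt_B) − (Σ(ρt)_A − Σ(ρt)_B) / ρ_m.
Σt_A = 33.209 km; Σt_B = 29.32 km; Σ(ρt)_A = 88.668789; Σ(ρt)_B = 80.0436 (in km·g/cm³).
e = (33.209 − 29.32) − (88.668789 − 80.0436) / 3.28 = 1.26 km.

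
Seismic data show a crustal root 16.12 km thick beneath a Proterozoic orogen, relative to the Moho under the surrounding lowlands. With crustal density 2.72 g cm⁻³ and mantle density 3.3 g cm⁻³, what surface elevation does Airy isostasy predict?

3.44 km

In Airy isostatic equilibrium: ρ_c h = (ρ_m − ρ_c) r.
h = r (ρ_m − ρ_c) / ρ_c = 16.12 km × (3.3 − 2.72) / 2.72 = 3.44 km.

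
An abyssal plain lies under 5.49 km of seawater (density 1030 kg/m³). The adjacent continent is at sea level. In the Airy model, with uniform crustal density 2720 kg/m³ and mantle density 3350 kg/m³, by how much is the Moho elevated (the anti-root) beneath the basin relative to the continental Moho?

Isostatic balance requires: replacing crust with seawater at the top is compensated by replacing crust with mantle at the base: d (ρ_c − ρ_w) = a (ρ_m − ρ_c).
a = d (ρ_c − ρ_w)/(ρ_m − ρ_c) = 5.49 km × 1690/630 = 14.7 km.

14.7 km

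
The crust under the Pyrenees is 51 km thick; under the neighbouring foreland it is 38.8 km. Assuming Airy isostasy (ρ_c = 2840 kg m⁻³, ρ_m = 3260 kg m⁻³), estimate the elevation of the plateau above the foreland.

Excess crust Δ = 51 km − 38.8 km = 12.2 km, split between elevation h and root r with h + r = Δ.
Airy balance ρ_c h = (ρ_m − ρ_c) r gives r = h ρ_c/(ρ_m − ρ_c), so h (1 + ρ_c/(ρ_m − ρ_c)) = Δ, i.e. h = Δ (ρ_m − ρ_c)/ρ_m.
h = 12.2 km × 420/3260 = 1.57 km.

1.57 km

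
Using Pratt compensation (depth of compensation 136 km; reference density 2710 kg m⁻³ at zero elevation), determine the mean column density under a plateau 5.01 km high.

2610 kg m⁻³

Pratt balance: ρ_ref D = ρ (D + h).
ρ = ρ_ref D/(D + h) = 2710 × 136 km/(136 km + 5.01 km) = 2610 kg m⁻³.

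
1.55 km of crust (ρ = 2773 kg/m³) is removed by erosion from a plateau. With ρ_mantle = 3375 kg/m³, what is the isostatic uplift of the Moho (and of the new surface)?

1.27 km

Unloading: uplift u = e ρ_c/ρ_m = 1.55 km × 2773/3375 = 1.27 km.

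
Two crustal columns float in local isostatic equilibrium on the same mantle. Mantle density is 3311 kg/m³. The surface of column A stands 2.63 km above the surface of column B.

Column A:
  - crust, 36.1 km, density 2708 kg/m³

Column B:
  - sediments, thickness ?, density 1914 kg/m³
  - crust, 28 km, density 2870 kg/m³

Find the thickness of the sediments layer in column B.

Take the compensation level at the base of the deeper column (depth z_c below the surface of column A) and equate Σ ρ_i t_i down to z_c; mantle fills any gap and the z_c terms cancel.
Column A: 36.1×2708 + (z_c − 36.1)×3311
Column B: 2.63×0 + x×1914 + 28×2870 + (z_c − 2.63 − 28 − x)×3311
The z_c×3311 term appears on both sides and cancels. Collect the known terms of each column as K = Σ(ρt)_known − 3311 × (depth of known layers): K_A = 97758.8 − 3311×36.1 = −21768.3; K_B = 80360 − 3311×(2.63 + 28) = −21055.93.
Balance: K_A = K_B − x×(3311 − 1914), so x = (K_B − K_A)/(3311 − 1914) = 712.37/1397 = 0.51 km.

0.51 km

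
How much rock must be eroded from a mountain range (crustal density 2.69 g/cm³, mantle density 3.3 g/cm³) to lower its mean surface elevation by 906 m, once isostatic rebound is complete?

Net drop Δ = e − u = e − e ρ_c/ρ_m = e (ρ_m − ρ_c)/ρ_m.
e = Δ ρ_m/(ρ_m − ρ_c) = 906 m × 3.3/0.61 = 4900 m.

4900 m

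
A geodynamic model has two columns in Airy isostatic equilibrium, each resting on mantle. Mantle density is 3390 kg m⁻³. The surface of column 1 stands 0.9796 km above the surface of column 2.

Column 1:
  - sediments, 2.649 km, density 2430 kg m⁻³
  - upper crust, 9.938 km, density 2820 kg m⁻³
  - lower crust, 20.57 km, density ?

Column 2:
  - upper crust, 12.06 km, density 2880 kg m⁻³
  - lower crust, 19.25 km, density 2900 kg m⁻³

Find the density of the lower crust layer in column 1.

2870 kg m⁻³

Take the compensation level at the base of the deeper column (depth z_c below the surface of column 1) and equate Σ ρ_i t_i down to z_c; mantle fills any gap and the z_c terms cancel.
Column 1: 2.649×2430 + 9.938×2820 + 20.57×ρ + (z_c − 33.157)×3390
Column 2: 0.9796×0 + 12.06×2880 + 19.25×2900 + (z_c − 0.9796 − 31.31)×3390
The z_c×3390 term appears on both sides and cancels. Collect the known terms of each column as K = Σ(ρt)_known − 3390 × (depth of known layers): K_1 = 34462.23 − 3390×33.157 = −77940; K_2 = 90557.8 − 3390×(0.9796 + 31.31) = −18903.944.
Balance: K_1 + 20.57×ρ = K_2, so ρ = (K_2 − K_1)/20.57 = 59036.1/20.57 = 2870 kg m⁻³.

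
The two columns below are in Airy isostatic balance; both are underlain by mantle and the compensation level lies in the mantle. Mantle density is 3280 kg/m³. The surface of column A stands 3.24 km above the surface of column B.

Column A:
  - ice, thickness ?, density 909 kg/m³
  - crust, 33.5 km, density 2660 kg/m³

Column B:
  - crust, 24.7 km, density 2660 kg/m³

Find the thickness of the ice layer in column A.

2.18 km

Take the compensation level at the base of the deeper column (depth z_c below the surface of column A) and equate Σ ρ_i t_i down to z_c; mantle fills any gap and the z_c terms cancel.
Column A: x×909 + 33.5×2660 + (z_c − 33.5 − x)×3280
Column B: 3.24×0 + 24.7×2660 + (z_c − 3.24 − 24.7)×3280
The z_c×3280 term appears on both sides and cancels. Collect the known terms of each column as K = Σ(ρt)_known − 3280 × (depth of known layers): K_A = 89110 − 3280×33.5 = −20770; K_B = 65702 − 3280×(3.24 + 24.7) = −25941.2.
Balance: K_A − x×(3280 − 909) = K_B, so x = (K_A − K_B)/(3280 − 909) = 5171.2/2371 = 2.18 km.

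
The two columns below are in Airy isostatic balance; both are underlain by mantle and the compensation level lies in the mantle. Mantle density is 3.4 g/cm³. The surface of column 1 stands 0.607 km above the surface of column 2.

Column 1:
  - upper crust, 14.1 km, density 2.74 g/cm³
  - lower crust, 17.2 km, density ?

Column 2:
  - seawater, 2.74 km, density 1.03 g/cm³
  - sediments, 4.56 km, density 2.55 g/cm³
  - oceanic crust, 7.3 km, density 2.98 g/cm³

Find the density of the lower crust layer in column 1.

Take the compensation level at the base of the deeper column (depth z_c below the surface of column 1) and equate Σ ρ_i t_i down to z_c; mantle fills any gap and the z_c terms cancel.
Column 1: 14.1×2.74 + 17.2×ρ + (z_c − 31.3)×3.4
Column 2: 0.607×0 + 2.74×1.03 + 4.56×2.55 + 7.3×2.98 + (z_c − 0.607 − 14.6)×3.4
The z_c×3.4 term appears on both sides and cancels. Collect the known terms of each column as K = Σ(ρt)_known − 3.4 × (depth of known layers): K_1 = 38.634 − 3.4×31.3 = −67.786; K_2 = 36.2042 − 3.4×(0.607 + 14.6) = −15.4996.
Balance: K_1 + 17.2×ρ = K_2, so ρ = (K_2 − K_1)/17.2 = 52.2864/17.2 = 3.04 g/cm³.

3.04 g/cm³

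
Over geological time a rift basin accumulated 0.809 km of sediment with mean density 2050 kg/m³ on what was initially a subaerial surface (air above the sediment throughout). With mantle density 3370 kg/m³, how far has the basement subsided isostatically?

0.492 km

Subaerial load: s = t ρ_sed / ρ_m = 0.809 km × 2050/3370 = 0.492 km.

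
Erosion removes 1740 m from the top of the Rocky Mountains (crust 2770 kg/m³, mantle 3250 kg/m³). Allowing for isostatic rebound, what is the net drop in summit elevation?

Rebound u = e ρ_c/ρ_m = 1740 m × 2770/3250 = 1483 m.
Net surface drop = e − u = 1740 m − 1483 m = e (ρ_m − ρ_c)/ρ_m = 257 m.

257 m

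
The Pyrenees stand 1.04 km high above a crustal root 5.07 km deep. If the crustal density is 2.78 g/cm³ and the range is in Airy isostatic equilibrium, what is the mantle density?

3.35 g/cm³

Airy balance: ρ_c h = (ρ_m − ρ_c) r → ρ_m = ρ_c (1 + h/r).
ρ_m = 2.78 × (1 + 1.04 km/5.07 km) = 3.35 g/cm³.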